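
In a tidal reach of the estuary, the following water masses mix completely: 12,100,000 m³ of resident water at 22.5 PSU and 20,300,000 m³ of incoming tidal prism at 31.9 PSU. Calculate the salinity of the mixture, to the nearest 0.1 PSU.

Total salt / total volume:
salt = 12,100,000×22.5 + 20,300,000×31.9 = 272,250,000 + 647,570,000 = 919,820,000
volume = 12,100,000 + 20,300,000 = 32,400,000 m³
S = 919,820,000 / 32,400,000 = 28.39 PSU

28.4 PSU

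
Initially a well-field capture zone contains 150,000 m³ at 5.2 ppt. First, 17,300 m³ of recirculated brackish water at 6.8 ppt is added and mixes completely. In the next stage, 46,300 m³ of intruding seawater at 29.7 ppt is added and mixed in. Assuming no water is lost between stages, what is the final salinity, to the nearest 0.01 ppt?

10.64 ppt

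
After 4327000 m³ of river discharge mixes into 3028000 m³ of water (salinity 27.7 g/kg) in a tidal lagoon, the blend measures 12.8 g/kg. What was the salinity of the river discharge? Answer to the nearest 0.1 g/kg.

Salt balance: 3,028,000×27.7 + 4,327,000×S = 7,355,000×12.8
83,875,600 + 4,327,000·S = 94,144,000
S = (94,144,000 − 83,875,600) / 4,327,000 = 2.3731 g/kg

2.4 g/kg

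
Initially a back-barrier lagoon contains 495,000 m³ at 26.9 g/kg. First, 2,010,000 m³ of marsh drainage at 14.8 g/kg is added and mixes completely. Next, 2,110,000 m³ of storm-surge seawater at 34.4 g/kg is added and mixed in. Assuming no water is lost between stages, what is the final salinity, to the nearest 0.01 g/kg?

25.06 g/kg

Mass of salt is conserved:
Initial salt = 495,000×26.9 = 13,315,500
After stage 1: salt = 13,315,500 + 2,010,000×14.8 = 43,063,500; volume = 2,505,000 m³; S = 17.191 g/kg
After stage 2: salt = 43,063,500 + 2,110,000×34.4 = 115,647,500; volume = 4,615,000 m³
S = 115,647,500 / 4,615,000 = 25.059 g/kg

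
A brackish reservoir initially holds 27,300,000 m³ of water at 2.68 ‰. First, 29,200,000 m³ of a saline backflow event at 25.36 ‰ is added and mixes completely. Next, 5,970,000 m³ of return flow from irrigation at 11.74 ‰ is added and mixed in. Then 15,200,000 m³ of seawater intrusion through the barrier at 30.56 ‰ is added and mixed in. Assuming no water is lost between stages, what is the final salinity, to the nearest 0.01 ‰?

Conserving salt mass:
Initial salt = 27,300,000×2.68 = 73,164,000
After stage 1: salt = 73,164,000 + 29,200,000×25.36 = 813,676,000; volume = 56,500,000 m³; S = 14.401 ‰
After stage 2: salt = 813,676,000 + 5,970,000×11.74 = 883,763,800; volume = 62,470,000 m³; S = 14.147 ‰
After stage 3: salt = 883,763,800 + 15,200,000×30.56 = 1,348,275,800; volume = 77,670,000 m³
S = 1,348,275,800 / 77,670,000 = 17.359 ‰

17.36 ‰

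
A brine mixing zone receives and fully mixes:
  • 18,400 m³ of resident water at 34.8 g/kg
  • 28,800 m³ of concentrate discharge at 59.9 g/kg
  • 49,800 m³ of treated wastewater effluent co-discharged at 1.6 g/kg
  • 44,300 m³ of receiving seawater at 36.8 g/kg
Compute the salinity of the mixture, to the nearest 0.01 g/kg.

28.84 g/kg

By conservation of dissolved salt,
salt = 18,400×34.8 + 28,800×59.9 + 49,800×1.6 + 44,300×36.8 = 640,320 + 1,725,120 + 79,680 + 1,630,240 = 4,075,360
volume = 18,400 + 28,800 + 49,800 + 44,300 = 141,300 m³
S = 4,075,360 / 141,300 = 28.8419 g/kg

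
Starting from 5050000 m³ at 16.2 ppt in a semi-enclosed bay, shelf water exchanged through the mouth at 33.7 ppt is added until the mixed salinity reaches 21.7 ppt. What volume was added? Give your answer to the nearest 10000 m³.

2310000 m³

Salt balance: 5,050,000×16.2 + V×33.7 = (5,050,000+V)×21.7
81,810,000 + 33.7V = 109,585,000 + 21.7V
27,775,000 = 12V
V = 2,314,583.33 m³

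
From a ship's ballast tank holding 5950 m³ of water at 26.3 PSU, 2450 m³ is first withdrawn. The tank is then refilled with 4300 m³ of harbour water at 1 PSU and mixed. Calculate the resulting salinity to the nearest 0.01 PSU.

12.35 PSU

Remaining after removal: 3,500 m³ at 26.3 PSU (salt = 92,050)
After addition: salt = 92,050 + 4,300×1 = 96,350; volume = 7,800 m³
S = 96,350 / 7,800 = 12.3526 PSU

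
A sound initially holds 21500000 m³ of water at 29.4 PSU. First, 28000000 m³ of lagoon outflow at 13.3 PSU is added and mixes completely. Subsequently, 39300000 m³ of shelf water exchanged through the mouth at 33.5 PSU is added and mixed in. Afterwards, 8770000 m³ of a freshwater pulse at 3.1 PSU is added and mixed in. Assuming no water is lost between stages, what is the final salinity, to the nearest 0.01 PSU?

Salt balance:
Initial salt = 21,500,000×29.4 = 632,100,000
After stage 1: salt = 632,100,000 + 28,000,000×13.3 = 1,004,500,000; volume = 49,500,000 m³; S = 20.293 PSU
After stage 2: salt = 1,004,500,000 + 39,300,000×33.5 = 2,321,050,000; volume = 88,800,000 m³; S = 26.138 PSU
After stage 3: salt = 2,321,050,000 + 8,770,000×3.1 = 2,348,237,000; volume = 97,570,000 m³
S = 2,348,237,000 / 97,570,000 = 24.0672 PSU

24.07 PSU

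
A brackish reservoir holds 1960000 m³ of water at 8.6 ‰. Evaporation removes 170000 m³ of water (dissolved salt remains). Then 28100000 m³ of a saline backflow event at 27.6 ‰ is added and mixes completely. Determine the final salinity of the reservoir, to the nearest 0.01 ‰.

26.51 ‰

After evaporation: salt = 1,960,000×8.6 = 16,856,000; volume = 1,960,000 − 170,000 = 1,790,000 m³
After mixing: salt = 16,856,000 + 28,100,000×27.6 = 792,416,000; volume = 1,790,000 + 28,100,000 = 29,890,000 m³
S = 792,416,000 / 29,890,000 = 26.5111 ‰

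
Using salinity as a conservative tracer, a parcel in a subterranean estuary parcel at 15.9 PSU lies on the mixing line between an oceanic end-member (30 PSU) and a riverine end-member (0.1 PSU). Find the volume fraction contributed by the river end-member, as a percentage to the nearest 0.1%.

Let f be the freshwater fraction. Salt balance per unit volume:
f×0.1 + (1−f)×30 = 15.9
f = (30 − 15.9) / (30 − 0.1) = 14.1/29.9 = 0.4716

47.2%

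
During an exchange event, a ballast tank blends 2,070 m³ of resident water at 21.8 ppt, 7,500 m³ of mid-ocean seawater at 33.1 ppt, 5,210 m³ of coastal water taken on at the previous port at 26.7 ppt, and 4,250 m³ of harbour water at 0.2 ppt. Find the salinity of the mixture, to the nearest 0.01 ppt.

Conserving salt mass:
salt = 2,070×21.8 + 7,500×33.1 + 5,210×26.7 + 4,250×0.2 = 45,126 + 248,250 + 139,107 + 850 = 433,333
volume = 2,070 + 7,500 + 5,210 + 4,250 = 19,030 m³
S = 433,333 / 19,030 = 22.771 ppt

22.77 ppt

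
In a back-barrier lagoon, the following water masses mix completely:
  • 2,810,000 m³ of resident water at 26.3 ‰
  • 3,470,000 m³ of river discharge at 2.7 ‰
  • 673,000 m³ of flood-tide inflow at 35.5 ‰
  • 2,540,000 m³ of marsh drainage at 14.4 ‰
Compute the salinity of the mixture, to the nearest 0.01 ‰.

15.14 ‰

Weighted by volume,
salt = 2,810,000×26.3 + 3,470,000×2.7 + 673,000×35.5 + 2,540,000×14.4 = 73,903,000 + 9,369,000 + 23,891,500 + 36,576,000 = 143,739,500
volume = 2,810,000 + 3,470,000 + 673,000 + 2,540,000 = 9,493,000 m³
S = 143,739,500 / 9,493,000 = 15.1416 ‰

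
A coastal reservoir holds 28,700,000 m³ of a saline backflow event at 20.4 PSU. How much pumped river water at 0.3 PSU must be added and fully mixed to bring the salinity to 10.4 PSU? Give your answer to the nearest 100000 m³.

28400000 m³

Salt balance: 28,700,000×20.4 + V×0.3 = (28,700,000+V)×10.4
585,480,000 + 0.3V = 298,480,000 + 10.4V
287,000,000 = 10.1V
V = 28,415,841.58 m³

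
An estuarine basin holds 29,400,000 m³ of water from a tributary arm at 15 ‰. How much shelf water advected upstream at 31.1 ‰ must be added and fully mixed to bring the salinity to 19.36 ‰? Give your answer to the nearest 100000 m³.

10900000 m³

Salt balance: 29,400,000×15 + V×31.1 = (29,400,000+V)×19.36
441,000,000 + 31.1V = 569,184,000 + 19.36V
128,184,000 = 11.74V
V = 10,918,568.99 m³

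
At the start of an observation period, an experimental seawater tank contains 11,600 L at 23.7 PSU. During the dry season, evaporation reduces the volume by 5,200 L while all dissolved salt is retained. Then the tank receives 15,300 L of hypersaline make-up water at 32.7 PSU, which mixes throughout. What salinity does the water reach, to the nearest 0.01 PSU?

After evaporation: salt = 11,600×23.7 = 274,920; volume = 11,600 − 5,200 = 6,400 L
After mixing: salt = 274,920 + 15,300×32.7 = 775,230; volume = 6,400 + 15,300 = 21,700 L
S = 775,230 / 21,700 = 35.7249 PSU

35.72 PSU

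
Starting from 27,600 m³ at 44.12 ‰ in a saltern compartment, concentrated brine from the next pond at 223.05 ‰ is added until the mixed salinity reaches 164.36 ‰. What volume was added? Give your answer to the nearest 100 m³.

Salt balance: 27,600×44.12 + V×223.05 = (27,600+V)×164.36
1,217,712 + 223.05V = 4,536,336 + 164.36V
3,318,624 = 58.69V
V = 56,544.97 m³

56500 m³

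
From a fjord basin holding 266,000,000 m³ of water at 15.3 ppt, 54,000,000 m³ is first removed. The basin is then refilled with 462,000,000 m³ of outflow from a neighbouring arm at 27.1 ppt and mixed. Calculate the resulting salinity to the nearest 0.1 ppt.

23.4 ppt

Remaining after removal: 212,000,000 m³ at 15.3 ppt (salt = 3,243,600,000)
After addition: salt = 3,243,600,000 + 462,000,000×27.1 = 15,763,800,000; volume = 674,000,000 m³
S = 15,763,800,000 / 674,000,000 = 23.3884 ppt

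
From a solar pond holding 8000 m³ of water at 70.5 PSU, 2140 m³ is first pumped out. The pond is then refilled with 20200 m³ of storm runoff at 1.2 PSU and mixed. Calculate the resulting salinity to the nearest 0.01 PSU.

Remaining after removal: 5,860 m³ at 70.5 PSU (salt = 413,130)
After addition: salt = 413,130 + 20,200×1.2 = 437,370; volume = 26,060 m³
S = 437,370 / 26,060 = 16.7832 PSU

16.78 PSU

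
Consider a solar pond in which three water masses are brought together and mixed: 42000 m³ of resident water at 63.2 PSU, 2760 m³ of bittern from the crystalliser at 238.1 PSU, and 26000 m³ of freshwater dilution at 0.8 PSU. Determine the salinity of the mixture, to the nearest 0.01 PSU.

47.09 PSU

Weighted by volume,
salt = 42,000×63.2 + 2,760×238.1 + 26,000×0.8 = 2,654,400 + 657,156 + 20,800 = 3,332,356
volume = 42,000 + 2,760 + 26,000 = 70,760 m³
S = 3,332,356 / 70,760 = 47.0938 PSU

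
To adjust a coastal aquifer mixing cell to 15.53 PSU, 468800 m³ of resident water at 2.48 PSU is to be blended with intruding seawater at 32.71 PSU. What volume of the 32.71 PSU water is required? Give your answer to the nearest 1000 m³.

356000 m³

Salt balance: 468,800×2.48 + V×32.71 = (468,800+V)×15.53
1,162,624 + 32.71V = 7,280,464 + 15.53V
6,117,840 = 17.18V
V = 356,102.44 m³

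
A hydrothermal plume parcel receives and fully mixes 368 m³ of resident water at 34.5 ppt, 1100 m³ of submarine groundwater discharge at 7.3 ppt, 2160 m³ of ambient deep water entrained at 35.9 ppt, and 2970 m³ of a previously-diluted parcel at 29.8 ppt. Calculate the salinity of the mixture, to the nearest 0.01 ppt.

28.31 ppt

Total salt / total volume:
salt = 368×34.5 + 1,100×7.3 + 2,160×35.9 + 2,970×29.8 = 12,696 + 8,030 + 77,544 + 88,506 = 186,776
volume = 368 + 1,100 + 2,160 + 2,970 = 6,598 m³
S = 186,776 / 6,598 = 28.308 ppt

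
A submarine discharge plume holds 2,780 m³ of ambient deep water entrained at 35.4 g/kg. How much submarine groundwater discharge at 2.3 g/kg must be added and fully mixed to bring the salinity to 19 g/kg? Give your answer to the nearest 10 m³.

2730 m³

Salt balance: 2,780×35.4 + V×2.3 = (2,780+V)×19
98,412 + 2.3V = 52,820 + 19V
45,592 = 16.7V
V = 2,730.06 m³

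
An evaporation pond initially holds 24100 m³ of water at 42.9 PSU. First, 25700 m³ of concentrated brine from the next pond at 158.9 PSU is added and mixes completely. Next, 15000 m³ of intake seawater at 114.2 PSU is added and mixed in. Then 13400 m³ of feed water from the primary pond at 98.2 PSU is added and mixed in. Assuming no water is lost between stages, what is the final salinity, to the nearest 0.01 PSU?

104.18 PSU

Weighted by volume,
Initial salt = 24,100×42.9 = 1,033,890
After stage 1: salt = 1,033,890 + 25,700×158.9 = 5,117,620; volume = 49,800 m³; S = 102.763 PSU
After stage 2: salt = 5,117,620 + 15,000×114.2 = 6,830,620; volume = 64,800 m³; S = 105.411 PSU
After stage 3: salt = 6,830,620 + 13,400×98.2 = 8,146,500; volume = 78,200 m³
S = 8,146,500 / 78,200 = 104.1752 PSU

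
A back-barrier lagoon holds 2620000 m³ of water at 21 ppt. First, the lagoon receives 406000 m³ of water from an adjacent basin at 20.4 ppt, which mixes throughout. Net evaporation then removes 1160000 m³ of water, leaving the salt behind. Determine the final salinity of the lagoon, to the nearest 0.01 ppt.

After mixing: salt = 2,620,000×21 + 406,000×20.4 = 63,302,400; volume = 3,026,000 m³
After evaporation: salt unchanged = 63,302,400; volume = 3,026,000 − 1,160,000 = 1,866,000 m³
S = 63,302,400 / 1,866,000 = 33.9241 ppt

33.92 ppt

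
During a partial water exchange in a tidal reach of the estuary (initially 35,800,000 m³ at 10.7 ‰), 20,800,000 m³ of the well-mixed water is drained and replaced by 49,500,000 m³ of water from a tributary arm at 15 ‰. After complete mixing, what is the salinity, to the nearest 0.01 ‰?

Remaining after removal: 15,000,000 m³ at 10.7 ‰ (salt = 160,500,000)
After addition: salt = 160,500,000 + 49,500,000×15 = 903,000,000; volume = 64,500,000 m³
S = 903,000,000 / 64,500,000 = 14 ‰

14.00 ‰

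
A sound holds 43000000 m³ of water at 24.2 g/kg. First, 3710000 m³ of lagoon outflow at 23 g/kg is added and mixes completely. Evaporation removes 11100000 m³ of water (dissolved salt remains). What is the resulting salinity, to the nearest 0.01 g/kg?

After mixing: salt = 43,000,000×24.2 + 3,710,000×23 = 1,125,930,000; volume = 46,710,000 m³
After evaporation: salt unchanged = 1,125,930,000; volume = 46,710,000 − 11,100,000 = 35,610,000 m³
S = 1,125,930,000 / 35,610,000 = 31.6184 g/kg

31.62 g/kg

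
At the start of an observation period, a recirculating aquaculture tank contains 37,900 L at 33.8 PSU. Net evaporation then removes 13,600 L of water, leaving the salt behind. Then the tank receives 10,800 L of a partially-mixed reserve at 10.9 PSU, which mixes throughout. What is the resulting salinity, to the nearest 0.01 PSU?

After evaporation: salt = 37,900×33.8 = 1,281,020; volume = 37,900 − 13,600 = 24,300 L
After mixing: salt = 1,281,020 + 10,800×10.9 = 1,398,740; volume = 24,300 + 10,800 = 35,100 L
S = 1,398,740 / 35,100 = 39.8501 PSU

39.85 PSU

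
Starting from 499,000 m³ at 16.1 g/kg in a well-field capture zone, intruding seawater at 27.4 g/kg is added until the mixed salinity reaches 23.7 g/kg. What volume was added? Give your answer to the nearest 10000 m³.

1020000 m³

Salt balance: 499,000×16.1 + V×27.4 = (499,000+V)×23.7
8,033,900 + 27.4V = 11,826,300 + 23.7V
3,792,400 = 3.7V
V = 1,024,972.97 m³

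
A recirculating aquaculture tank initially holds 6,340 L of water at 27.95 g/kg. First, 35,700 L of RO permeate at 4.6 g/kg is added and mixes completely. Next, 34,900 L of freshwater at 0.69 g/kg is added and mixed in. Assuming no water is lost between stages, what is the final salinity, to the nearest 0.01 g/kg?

4.75 g/kg

By conservation of dissolved salt,
Initial salt = 6,340×27.95 = 177,203
After stage 1: salt = 177,203 + 35,700×4.6 = 341,423; volume = 42,040 L; S = 8.121 g/kg
After stage 2: salt = 341,423 + 34,900×0.69 = 365,504; volume = 76,940 L
S = 365,504 / 76,940 = 4.7505 g/kg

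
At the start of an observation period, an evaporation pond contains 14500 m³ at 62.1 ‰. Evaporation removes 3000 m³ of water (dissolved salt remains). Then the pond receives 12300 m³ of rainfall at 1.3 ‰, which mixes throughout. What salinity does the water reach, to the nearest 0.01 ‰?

After evaporation: salt = 14,500×62.1 = 900,450; volume = 14,500 − 3,000 = 11,500 m³
After mixing: salt = 900,450 + 12,300×1.3 = 916,440; volume = 11,500 + 12,300 = 23,800 m³
S = 916,440 / 23,800 = 38.5059 ‰

38.51 ‰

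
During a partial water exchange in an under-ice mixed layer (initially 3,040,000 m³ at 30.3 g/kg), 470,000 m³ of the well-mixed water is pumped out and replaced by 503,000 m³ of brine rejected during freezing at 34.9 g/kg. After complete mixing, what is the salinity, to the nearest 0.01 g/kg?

Remaining after removal: 2,570,000 m³ at 30.3 g/kg (salt = 77,871,000)
After addition: salt = 77,871,000 + 503,000×34.9 = 95,425,700; volume = 3,073,000 m³
S = 95,425,700 / 3,073,000 = 31.0529 g/kg

31.05 g/kg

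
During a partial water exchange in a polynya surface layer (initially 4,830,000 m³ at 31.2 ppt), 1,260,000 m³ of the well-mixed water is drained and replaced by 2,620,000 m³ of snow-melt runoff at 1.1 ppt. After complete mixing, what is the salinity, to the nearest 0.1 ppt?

18.5 ppt

Remaining after removal: 3,570,000 m³ at 31.2 ppt (salt = 111,384,000)
After addition: salt = 111,384,000 + 2,620,000×1.1 = 114,266,000; volume = 6,190,000 m³
S = 114,266,000 / 6,190,000 = 18.4598 ppt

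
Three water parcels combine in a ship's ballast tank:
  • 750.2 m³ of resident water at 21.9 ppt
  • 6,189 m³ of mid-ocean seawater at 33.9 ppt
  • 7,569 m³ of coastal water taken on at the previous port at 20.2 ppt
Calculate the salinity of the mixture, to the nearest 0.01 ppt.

26.13 ppt

By conservation of dissolved salt,
salt = 750.2×21.9 + 6,189×33.9 + 7,569×20.2 = 16,429.38 + 209,807.1 + 152,893.8 = 379,130.28
volume = 750.2 + 6,189 + 7,569 = 14,508.2 m³
S = 379,130.28 / 14,508.2 = 26.1321 ppt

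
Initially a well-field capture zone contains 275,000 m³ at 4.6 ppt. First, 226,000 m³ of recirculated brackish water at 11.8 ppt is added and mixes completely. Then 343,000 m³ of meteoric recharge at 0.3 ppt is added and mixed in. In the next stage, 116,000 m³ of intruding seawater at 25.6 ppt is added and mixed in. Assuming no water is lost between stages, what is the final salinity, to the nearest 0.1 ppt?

By conservation of dissolved salt,
Initial salt = 275,000×4.6 = 1,265,000
After stage 1: salt = 1,265,000 + 226,000×11.8 = 3,931,800; volume = 501,000 m³; S = 7.848 ppt
After stage 2: salt = 3,931,800 + 343,000×0.3 = 4,034,700; volume = 844,000 m³; S = 4.78 ppt
After stage 3: salt = 4,034,700 + 116,000×25.6 = 7,004,300; volume = 960,000 m³
S = 7,004,300 / 960,000 = 7.2961 ppt

7.3 ppt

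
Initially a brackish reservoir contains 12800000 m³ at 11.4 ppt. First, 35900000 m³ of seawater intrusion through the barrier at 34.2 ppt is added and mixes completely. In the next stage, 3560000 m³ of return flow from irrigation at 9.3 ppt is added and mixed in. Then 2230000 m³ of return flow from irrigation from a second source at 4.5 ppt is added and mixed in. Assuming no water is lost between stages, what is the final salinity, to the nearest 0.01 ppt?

26.00 ppt

Weighted by volume,
Initial salt = 12,800,000×11.4 = 145,920,000
After stage 1: salt = 145,920,000 + 35,900,000×34.2 = 1,373,700,000; volume = 48,700,000 m³; S = 28.207 ppt
After stage 2: salt = 1,373,700,000 + 3,560,000×9.3 = 1,406,808,000; volume = 52,260,000 m³; S = 26.919 ppt
After stage 3: salt = 1,406,808,000 + 2,230,000×4.5 = 1,416,843,000; volume = 54,490,000 m³
S = 1,416,843,000 / 54,490,000 = 26.0019 ppt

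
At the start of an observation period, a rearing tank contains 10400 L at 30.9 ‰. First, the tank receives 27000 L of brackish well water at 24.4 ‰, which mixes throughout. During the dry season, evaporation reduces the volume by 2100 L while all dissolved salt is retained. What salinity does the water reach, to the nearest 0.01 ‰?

After mixing: salt = 10,400×30.9 + 27,000×24.4 = 980,160; volume = 37,400 L
After evaporation: salt unchanged = 980,160; volume = 37,400 − 2,100 = 35,300 L
S = 980,160 / 35,300 = 27.7666 ‰

27.77 ‰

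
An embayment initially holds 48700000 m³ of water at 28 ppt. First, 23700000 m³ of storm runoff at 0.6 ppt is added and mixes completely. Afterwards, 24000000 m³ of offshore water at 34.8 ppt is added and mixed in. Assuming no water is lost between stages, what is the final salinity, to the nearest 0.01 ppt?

By conservation of dissolved salt,
Initial salt = 48,700,000×28 = 1,363,600,000
After stage 1: salt = 1,363,600,000 + 23,700,000×0.6 = 1,377,820,000; volume = 72,400,000 m³; S = 19.031 ppt
After stage 2: salt = 1,377,820,000 + 24,000,000×34.8 = 2,213,020,000; volume = 96,400,000 m³
S = 2,213,020,000 / 96,400,000 = 22.9566 ppt

22.96 ppt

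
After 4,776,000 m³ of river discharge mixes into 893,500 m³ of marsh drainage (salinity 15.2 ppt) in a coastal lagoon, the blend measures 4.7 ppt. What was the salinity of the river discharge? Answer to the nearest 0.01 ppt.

2.74 ppt

Salt balance: 893,500×15.2 + 4,776,000×S = 5,669,500×4.7
13,581,200 + 4,776,000·S = 26,646,650
S = (26,646,650 − 13,581,200) / 4,776,000 = 2.7356 ppt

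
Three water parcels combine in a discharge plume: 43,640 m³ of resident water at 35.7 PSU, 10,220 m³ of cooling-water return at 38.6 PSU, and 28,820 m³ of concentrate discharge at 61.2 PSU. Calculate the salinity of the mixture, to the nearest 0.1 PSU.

44.9 PSU

Weighted by volume,
salt = 43,640×35.7 + 10,220×38.6 + 28,820×61.2 = 1,557,948 + 394,492 + 1,763,784 = 3,716,224
volume = 43,640 + 10,220 + 28,820 = 82,680 m³
S = 3,716,224 / 82,680 = 44.947 PSU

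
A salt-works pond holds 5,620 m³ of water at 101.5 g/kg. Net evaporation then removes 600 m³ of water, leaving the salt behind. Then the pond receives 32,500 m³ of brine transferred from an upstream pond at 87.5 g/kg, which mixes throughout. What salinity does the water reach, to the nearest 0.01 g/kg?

91.00 g/kg

After evaporation: salt = 5,620×101.5 = 570,430; volume = 5,620 − 600 = 5,020 m³
After mixing: salt = 570,430 + 32,500×87.5 = 3,414,180; volume = 5,020 + 32,500 = 37,520 m³
S = 3,414,180 / 37,520 = 90.9963 g/kg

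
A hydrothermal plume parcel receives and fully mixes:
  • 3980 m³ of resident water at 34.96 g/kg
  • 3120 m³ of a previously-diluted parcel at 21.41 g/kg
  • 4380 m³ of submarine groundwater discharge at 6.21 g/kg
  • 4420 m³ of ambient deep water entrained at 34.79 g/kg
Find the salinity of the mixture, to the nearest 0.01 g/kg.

By conservation of dissolved salt,
salt = 3,980×34.96 + 3,120×21.41 + 4,380×6.21 + 4,420×34.79 = 139,140.8 + 66,799.2 + 27,199.8 + 153,771.8 = 386,911.6
volume = 3,980 + 3,120 + 4,380 + 4,420 = 15,900 m³
S = 386,911.6 / 15,900 = 24.3341 g/kg

24.33 g/kg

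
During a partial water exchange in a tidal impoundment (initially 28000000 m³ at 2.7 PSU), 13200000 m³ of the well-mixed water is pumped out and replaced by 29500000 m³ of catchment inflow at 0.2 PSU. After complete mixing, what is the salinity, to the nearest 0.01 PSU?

Remaining after removal: 14,800,000 m³ at 2.7 PSU (salt = 39,960,000)
After addition: salt = 39,960,000 + 29,500,000×0.2 = 45,860,000; volume = 44,300,000 m³
S = 45,860,000 / 44,300,000 = 1.0352 PSU

1.04 PSU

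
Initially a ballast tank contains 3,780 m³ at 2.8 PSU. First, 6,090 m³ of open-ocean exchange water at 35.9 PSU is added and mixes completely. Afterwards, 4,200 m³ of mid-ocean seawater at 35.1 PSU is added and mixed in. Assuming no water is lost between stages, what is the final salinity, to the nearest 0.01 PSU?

26.77 PSU

Mass of salt is conserved:
Initial salt = 3,780×2.8 = 10,584
After stage 1: salt = 10,584 + 6,090×35.9 = 229,215; volume = 9,870 m³; S = 23.223 PSU
After stage 2: salt = 229,215 + 4,200×35.1 = 376,635; volume = 14,070 m³
S = 376,635 / 14,070 = 26.7687 PSU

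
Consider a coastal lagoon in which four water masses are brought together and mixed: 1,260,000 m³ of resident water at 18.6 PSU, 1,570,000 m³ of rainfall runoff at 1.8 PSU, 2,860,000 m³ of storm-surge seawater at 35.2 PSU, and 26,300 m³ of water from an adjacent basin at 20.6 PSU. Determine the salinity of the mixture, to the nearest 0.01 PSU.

Salt balance:
salt = 1,260,000×18.6 + 1,570,000×1.8 + 2,860,000×35.2 + 26,300×20.6 = 23,436,000 + 2,826,000 + 100,672,000 + 541,780 = 127,475,780
volume = 1,260,000 + 1,570,000 + 2,860,000 + 26,300 = 5,716,300 m³
S = 127,475,780 / 5,716,300 = 22.3004 PSU

22.30 PSU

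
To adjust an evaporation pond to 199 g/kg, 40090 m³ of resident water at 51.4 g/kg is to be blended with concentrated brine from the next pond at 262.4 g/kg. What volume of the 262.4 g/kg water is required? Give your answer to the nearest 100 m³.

Salt balance: 40,090×51.4 + V×262.4 = (40,090+V)×199
2,060,626 + 262.4V = 7,977,910 + 199V
5,917,284 = 63.4V
V = 93,332.56 m³

93300 m³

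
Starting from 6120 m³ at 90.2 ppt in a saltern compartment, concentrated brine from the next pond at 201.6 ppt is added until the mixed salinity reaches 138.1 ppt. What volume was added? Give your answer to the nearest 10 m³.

4620 m³

Salt balance: 6,120×90.2 + V×201.6 = (6,120+V)×138.1
552,024 + 201.6V = 845,172 + 138.1V
293,148 = 63.5V
V = 4,616.5 m³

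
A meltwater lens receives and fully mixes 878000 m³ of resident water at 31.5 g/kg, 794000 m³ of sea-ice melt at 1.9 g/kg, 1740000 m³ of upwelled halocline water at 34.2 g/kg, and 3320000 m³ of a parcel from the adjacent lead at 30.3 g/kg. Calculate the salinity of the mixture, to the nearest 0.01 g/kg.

28.11 g/kg

By conservation of dissolved salt,
salt = 878,000×31.5 + 794,000×1.9 + 1,740,000×34.2 + 3,320,000×30.3 = 27,657,000 + 1,508,600 + 59,508,000 + 100,596,000 = 189,269,600
volume = 878,000 + 794,000 + 1,740,000 + 3,320,000 = 6,732,000 m³
S = 189,269,600 / 6,732,000 = 28.1149 g/kg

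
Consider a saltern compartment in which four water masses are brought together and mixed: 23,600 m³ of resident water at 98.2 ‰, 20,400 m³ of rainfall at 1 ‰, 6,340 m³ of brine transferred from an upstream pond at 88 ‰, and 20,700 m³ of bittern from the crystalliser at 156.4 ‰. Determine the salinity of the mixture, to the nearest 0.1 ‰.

86.3 ‰

Weighted by volume,
salt = 23,600×98.2 + 20,400×1 + 6,340×88 + 20,700×156.4 = 2,317,520 + 20,400 + 557,920 + 3,237,480 = 6,133,320
volume = 23,600 + 20,400 + 6,340 + 20,700 = 71,040 m³
S = 6,133,320 / 71,040 = 86.336 ‰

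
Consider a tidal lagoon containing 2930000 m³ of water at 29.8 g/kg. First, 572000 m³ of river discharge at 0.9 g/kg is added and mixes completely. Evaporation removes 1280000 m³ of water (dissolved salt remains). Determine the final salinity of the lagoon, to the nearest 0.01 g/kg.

After mixing: salt = 2,930,000×29.8 + 572,000×0.9 = 87,828,800; volume = 3,502,000 m³
After evaporation: salt unchanged = 87,828,800; volume = 3,502,000 − 1,280,000 = 2,222,000 m³
S = 87,828,800 / 2,222,000 = 39.5269 g/kg

39.53 g/kg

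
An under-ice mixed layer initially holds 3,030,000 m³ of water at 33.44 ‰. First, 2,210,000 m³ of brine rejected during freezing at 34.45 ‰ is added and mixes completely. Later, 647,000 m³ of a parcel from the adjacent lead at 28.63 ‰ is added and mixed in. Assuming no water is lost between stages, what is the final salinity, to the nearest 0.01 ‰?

Conserving salt mass:
Initial salt = 3,030,000×33.44 = 101,323,200
After stage 1: salt = 101,323,200 + 2,210,000×34.45 = 177,457,700; volume = 5,240,000 m³; S = 33.866 ‰
After stage 2: salt = 177,457,700 + 647,000×28.63 = 195,981,310; volume = 5,887,000 m³
S = 195,981,310 / 5,887,000 = 33.2905 ‰

33.29 ‰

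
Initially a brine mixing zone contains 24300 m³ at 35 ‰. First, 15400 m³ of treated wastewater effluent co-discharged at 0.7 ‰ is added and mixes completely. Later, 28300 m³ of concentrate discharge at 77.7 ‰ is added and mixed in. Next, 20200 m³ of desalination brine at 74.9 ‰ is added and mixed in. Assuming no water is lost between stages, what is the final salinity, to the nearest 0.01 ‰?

Salt balance:
Initial salt = 24,300×35 = 850,500
After stage 1: salt = 850,500 + 15,400×0.7 = 861,280; volume = 39,700 m³; S = 21.695 ‰
After stage 2: salt = 861,280 + 28,300×77.7 = 3,060,190; volume = 68,000 m³; S = 45.003 ‰
After stage 3: salt = 3,060,190 + 20,200×74.9 = 4,573,170; volume = 88,200 m³
S = 4,573,170 / 88,200 = 51.85 ‰

51.85 ‰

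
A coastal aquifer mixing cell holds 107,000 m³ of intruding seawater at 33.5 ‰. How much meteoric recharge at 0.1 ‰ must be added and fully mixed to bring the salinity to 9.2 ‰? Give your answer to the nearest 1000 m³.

Salt balance: 107,000×33.5 + V×0.1 = (107,000+V)×9.2
3,584,500 + 0.1V = 984,400 + 9.2V
2,600,100 = 9.1V
V = 285,725.27 m³

286000 m³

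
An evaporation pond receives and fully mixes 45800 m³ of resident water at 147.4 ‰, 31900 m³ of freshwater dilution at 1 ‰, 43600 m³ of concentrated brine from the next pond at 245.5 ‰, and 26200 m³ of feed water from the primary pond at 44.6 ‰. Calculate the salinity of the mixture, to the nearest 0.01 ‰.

126.48 ‰

Total salt / total volume:
salt = 45,800×147.4 + 31,900×1 + 43,600×245.5 + 26,200×44.6 = 6,750,920 + 31,900 + 10,703,800 + 1,168,520 = 18,655,140
volume = 45,800 + 31,900 + 43,600 + 26,200 = 147,500 m³
S = 18,655,140 / 147,500 = 126.4755 ‰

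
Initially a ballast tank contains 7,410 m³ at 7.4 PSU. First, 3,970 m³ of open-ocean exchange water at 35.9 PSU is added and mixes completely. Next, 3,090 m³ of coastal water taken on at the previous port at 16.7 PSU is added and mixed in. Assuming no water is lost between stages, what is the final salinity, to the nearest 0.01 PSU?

17.21 PSU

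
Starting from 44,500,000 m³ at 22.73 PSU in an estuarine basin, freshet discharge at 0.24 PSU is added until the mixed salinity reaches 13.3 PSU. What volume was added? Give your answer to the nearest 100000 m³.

32100000 m³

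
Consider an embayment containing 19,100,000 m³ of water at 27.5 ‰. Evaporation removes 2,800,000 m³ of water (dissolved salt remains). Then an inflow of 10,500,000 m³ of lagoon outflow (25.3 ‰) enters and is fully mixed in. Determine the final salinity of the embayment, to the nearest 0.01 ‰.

After evaporation: salt = 19,100,000×27.5 = 525,250,000; volume = 19,100,000 − 2,800,000 = 16,300,000 m³
After mixing: salt = 525,250,000 + 10,500,000×25.3 = 790,900,000; volume = 16,300,000 + 10,500,000 = 26,800,000 m³
S = 790,900,000 / 26,800,000 = 29.5112 ‰

29.51 ‰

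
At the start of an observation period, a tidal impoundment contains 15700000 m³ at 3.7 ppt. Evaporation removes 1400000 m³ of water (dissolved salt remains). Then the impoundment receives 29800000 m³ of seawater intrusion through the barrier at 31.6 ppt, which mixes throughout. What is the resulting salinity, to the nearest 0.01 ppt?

22.67 ppt

After evaporation: salt = 15,700,000×3.7 = 58,090,000; volume = 15,700,000 − 1,400,000 = 14,300,000 m³
After mixing: salt = 58,090,000 + 29,800,000×31.6 = 999,770,000; volume = 14,300,000 + 29,800,000 = 44,100,000 m³
S = 999,770,000 / 44,100,000 = 22.6705 ppt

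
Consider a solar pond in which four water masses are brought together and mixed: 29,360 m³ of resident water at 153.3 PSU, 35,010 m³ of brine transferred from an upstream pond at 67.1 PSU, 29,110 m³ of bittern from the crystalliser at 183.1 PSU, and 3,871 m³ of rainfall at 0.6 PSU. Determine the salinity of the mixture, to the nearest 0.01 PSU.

125.14 PSU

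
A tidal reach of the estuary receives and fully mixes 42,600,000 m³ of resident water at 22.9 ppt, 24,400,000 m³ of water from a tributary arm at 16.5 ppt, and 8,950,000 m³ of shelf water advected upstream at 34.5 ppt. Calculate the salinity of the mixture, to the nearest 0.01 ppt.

22.21 ppt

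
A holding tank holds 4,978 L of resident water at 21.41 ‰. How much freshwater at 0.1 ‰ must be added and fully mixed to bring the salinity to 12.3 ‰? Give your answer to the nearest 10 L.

3720 L

Salt balance: 4,978×21.41 + V×0.1 = (4,978+V)×12.3
106,578.98 + 0.1V = 61,229.4 + 12.3V
45,349.58 = 12.2V
V = 3,717.18 L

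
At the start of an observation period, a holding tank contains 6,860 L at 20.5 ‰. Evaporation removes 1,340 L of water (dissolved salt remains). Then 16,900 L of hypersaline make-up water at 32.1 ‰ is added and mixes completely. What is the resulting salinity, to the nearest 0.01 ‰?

30.47 ‰

After evaporation: salt = 6,860×20.5 = 140,630; volume = 6,860 − 1,340 = 5,520 L
After mixing: salt = 140,630 + 16,900×32.1 = 683,120; volume = 5,520 + 16,900 = 22,420 L
S = 683,120 / 22,420 = 30.4692 ‰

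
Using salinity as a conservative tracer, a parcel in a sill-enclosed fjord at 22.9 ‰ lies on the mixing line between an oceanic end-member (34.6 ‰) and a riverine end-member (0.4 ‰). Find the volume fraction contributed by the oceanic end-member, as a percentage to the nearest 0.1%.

65.8%

Let g be the oceanic fraction. Salt balance per unit volume:
g×34.6 + (1−g)×0.4 = 22.9
g = (22.9 − 0.4) / (34.6 − 0.4) = 22.5/34.2 = 0.6579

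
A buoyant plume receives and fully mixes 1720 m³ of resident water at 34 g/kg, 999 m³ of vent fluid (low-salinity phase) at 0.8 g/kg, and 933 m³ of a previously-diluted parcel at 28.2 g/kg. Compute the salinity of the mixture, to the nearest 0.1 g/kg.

23.4 g/kg

Total salt / total volume:
salt = 1,720×34 + 999×0.8 + 933×28.2 = 58,480 + 799.2 + 26,310.6 = 85,589.8
volume = 1,720 + 999 + 933 = 3,652 m³
S = 85,589.8 / 3,652 = 23.436 g/kg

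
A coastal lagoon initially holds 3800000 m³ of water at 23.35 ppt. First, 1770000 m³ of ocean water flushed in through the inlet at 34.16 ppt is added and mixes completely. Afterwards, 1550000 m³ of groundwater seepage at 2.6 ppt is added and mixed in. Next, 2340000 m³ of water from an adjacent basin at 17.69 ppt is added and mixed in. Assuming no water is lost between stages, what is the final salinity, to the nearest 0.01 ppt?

Total salt / total volume:
Initial salt = 3,800,000×23.35 = 88,730,000
After stage 1: salt = 88,730,000 + 1,770,000×34.16 = 149,193,200; volume = 5,570,000 m³; S = 26.785 ppt
After stage 2: salt = 149,193,200 + 1,550,000×2.6 = 153,223,200; volume = 7,120,000 m³; S = 21.52 ppt
After stage 3: salt = 153,223,200 + 2,340,000×17.69 = 194,617,800; volume = 9,460,000 m³
S = 194,617,800 / 9,460,000 = 20.5727 ppt

20.57 ppt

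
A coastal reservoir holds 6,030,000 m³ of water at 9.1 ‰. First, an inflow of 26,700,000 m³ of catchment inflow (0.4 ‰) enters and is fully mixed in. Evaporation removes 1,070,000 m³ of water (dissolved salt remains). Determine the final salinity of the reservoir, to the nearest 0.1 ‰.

2.1 ‰

After mixing: salt = 6,030,000×9.1 + 26,700,000×0.4 = 65,553,000; volume = 32,730,000 m³
After evaporation: salt unchanged = 65,553,000; volume = 32,730,000 − 1,070,000 = 31,660,000 m³
S = 65,553,000 / 31,660,000 = 2.0705 ‰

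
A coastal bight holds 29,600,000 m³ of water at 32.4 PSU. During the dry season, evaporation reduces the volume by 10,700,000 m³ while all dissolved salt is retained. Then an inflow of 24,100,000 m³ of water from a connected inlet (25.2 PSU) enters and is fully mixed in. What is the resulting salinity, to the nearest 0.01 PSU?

36.43 PSU

After evaporation: salt = 29,600,000×32.4 = 959,040,000; volume = 29,600,000 − 10,700,000 = 18,900,000 m³
After mixing: salt = 959,040,000 + 24,100,000×25.2 = 1,566,360,000; volume = 18,900,000 + 24,100,000 = 43,000,000 m³
S = 1,566,360,000 / 43,000,000 = 36.427 PSU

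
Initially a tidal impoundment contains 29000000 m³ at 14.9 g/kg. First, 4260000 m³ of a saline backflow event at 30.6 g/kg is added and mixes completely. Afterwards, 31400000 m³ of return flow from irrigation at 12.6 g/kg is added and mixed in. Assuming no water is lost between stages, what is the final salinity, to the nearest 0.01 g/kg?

Conserving salt mass:
Initial salt = 29,000,000×14.9 = 432,100,000
After stage 1: salt = 432,100,000 + 4,260,000×30.6 = 562,456,000; volume = 33,260,000 m³; S = 16.911 g/kg
After stage 2: salt = 562,456,000 + 31,400,000×12.6 = 958,096,000; volume = 64,660,000 m³
S = 958,096,000 / 64,660,000 = 14.8174 g/kg

14.82 g/kg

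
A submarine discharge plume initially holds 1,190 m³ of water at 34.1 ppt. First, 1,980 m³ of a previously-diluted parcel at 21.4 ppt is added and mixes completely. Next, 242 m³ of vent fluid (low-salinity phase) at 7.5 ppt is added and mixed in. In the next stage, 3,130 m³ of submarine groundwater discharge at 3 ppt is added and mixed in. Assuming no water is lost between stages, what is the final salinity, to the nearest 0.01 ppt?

14.39 ppt

Mass of salt is conserved:
Initial salt = 1,190×34.1 = 40,579
After stage 1: salt = 40,579 + 1,980×21.4 = 82,951; volume = 3,170 m³; S = 26.168 ppt
After stage 2: salt = 82,951 + 242×7.5 = 84,766; volume = 3,412 m³; S = 24.843 ppt
After stage 3: salt = 84,766 + 3,130×3 = 94,156; volume = 6,542 m³
S = 94,156 / 6,542 = 14.3925 ppt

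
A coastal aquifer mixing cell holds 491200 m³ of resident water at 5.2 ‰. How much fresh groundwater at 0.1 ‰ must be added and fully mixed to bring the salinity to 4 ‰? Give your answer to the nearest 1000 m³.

Salt balance: 491,200×5.2 + V×0.1 = (491,200+V)×4
2,554,240 + 0.1V = 1,964,800 + 4V
589,440 = 3.9V
V = 151,138.46 m³

151000 m³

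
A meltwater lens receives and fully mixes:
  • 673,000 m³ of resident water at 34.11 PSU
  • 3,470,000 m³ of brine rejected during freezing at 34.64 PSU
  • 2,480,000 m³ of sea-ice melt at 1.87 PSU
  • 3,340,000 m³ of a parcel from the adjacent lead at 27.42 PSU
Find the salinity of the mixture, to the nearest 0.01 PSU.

24.03 PSU

Salt balance:
salt = 673,000×34.11 + 3,470,000×34.64 + 2,480,000×1.87 + 3,340,000×27.42 = 22,956,030 + 120,200,800 + 4,637,600 + 91,582,800 = 239,377,230
volume = 673,000 + 3,470,000 + 2,480,000 + 3,340,000 = 9,963,000 m³
S = 239,377,230 / 9,963,000 = 24.0266 PSU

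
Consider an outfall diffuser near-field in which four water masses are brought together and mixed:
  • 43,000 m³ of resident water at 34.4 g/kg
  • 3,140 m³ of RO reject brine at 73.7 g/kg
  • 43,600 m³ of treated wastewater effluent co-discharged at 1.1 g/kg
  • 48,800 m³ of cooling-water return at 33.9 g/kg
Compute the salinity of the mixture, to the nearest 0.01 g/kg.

Salt balance:
salt = 43,000×34.4 + 3,140×73.7 + 43,600×1.1 + 48,800×33.9 = 1,479,200 + 231,418 + 47,960 + 1,654,320 = 3,412,898
volume = 43,000 + 3,140 + 43,600 + 48,800 = 138,540 m³
S = 3,412,898 / 138,540 = 24.6347 g/kg

24.63 g/kg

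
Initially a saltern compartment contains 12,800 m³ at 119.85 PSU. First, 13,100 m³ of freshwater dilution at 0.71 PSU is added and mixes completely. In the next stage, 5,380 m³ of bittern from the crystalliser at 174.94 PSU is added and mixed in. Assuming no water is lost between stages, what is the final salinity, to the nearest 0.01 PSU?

79.43 PSU

Total salt / total volume:
Initial salt = 12,800×119.85 = 1,534,080
After stage 1: salt = 1,534,080 + 13,100×0.71 = 1,543,381; volume = 25,900 m³; S = 59.59 PSU
After stage 2: salt = 1,543,381 + 5,380×174.94 = 2,484,558.2; volume = 31,280 m³
S = 2,484,558.2 / 31,280 = 79.4296 PSU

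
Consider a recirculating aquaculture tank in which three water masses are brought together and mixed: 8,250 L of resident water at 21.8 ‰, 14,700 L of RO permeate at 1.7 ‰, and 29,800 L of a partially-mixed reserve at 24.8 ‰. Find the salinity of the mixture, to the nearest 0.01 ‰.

17.89 ‰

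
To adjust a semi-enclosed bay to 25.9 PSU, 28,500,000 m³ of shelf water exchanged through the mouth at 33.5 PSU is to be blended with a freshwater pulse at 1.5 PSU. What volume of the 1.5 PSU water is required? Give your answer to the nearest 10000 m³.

8880000 m³

Salt balance: 28,500,000×33.5 + V×1.5 = (28,500,000+V)×25.9
954,750,000 + 1.5V = 738,150,000 + 25.9V
216,600,000 = 24.4V
V = 8,877,049.18 m³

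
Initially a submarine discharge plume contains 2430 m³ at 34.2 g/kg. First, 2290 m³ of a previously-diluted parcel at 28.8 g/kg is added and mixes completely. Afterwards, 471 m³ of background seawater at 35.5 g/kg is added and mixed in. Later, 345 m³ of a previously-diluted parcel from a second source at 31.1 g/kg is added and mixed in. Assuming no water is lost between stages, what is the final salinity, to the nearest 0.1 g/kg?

Total salt / total volume:
Initial salt = 2,430×34.2 = 83,106
After stage 1: salt = 83,106 + 2,290×28.8 = 149,058; volume = 4,720 m³; S = 31.58 g/kg
After stage 2: salt = 149,058 + 471×35.5 = 165,778.5; volume = 5,191 m³; S = 31.936 g/kg
After stage 3: salt = 165,778.5 + 345×31.1 = 176,508; volume = 5,536 m³
S = 176,508 / 5,536 = 31.8837 g/kg

31.9 g/kg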